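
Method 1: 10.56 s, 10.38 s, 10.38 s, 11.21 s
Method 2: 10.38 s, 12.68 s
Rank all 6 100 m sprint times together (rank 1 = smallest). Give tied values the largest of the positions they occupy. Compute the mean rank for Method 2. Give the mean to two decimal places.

4.50

Sorted (ascending): 10.38, 10.38, 10.38, 10.56, 11.21, 12.68
The 3 values of 10.38 occupy positions 1–3 → each gets rank 3.
Method 2 values → pooled ranks: 10.38→3, 12.68→6
Mean rank = (3 + 6) / 2 = 4.50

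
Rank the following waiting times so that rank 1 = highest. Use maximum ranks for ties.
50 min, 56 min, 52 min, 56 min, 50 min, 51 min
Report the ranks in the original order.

Sorted (descending): 56, 56, 52, 51, 50, 50
The 2 values of 56 occupy positions 1–2 → each gets rank 2.
The 2 values of 50 occupy positions 5–6 → each gets rank 6.

6, 2, 3, 2, 6, 4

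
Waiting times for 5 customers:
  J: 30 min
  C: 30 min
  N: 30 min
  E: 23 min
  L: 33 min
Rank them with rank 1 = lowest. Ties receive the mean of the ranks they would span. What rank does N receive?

3

Sorted (ascending): 23, 30, 30, 30, 33
The 3 values of 30 occupy positions 2–4 → average rank 3.
N has value 30 min → rank 3.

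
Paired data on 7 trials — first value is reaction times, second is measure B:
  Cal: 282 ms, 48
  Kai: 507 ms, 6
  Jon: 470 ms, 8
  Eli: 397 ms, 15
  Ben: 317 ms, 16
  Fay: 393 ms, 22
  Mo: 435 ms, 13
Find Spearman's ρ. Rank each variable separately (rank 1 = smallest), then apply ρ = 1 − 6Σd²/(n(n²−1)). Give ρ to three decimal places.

-0.964

Ranks of variable 1: 1, 7, 6, 4, 2, 3, 5
Ranks of variable 2: 7, 1, 2, 4, 5, 6, 3
d = r₁ − r₂: -6, 6, 4, 0, -3, -3, 2
d²: 36, 36, 16, 0, 9, 9, 4; Σd² = 110
ρ = 1 − 6·110/(7·48) = 1 − 660/336 = -0.964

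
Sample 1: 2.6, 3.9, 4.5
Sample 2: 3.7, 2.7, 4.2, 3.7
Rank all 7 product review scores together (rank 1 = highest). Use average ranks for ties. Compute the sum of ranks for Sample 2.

Sorted (descending): 4.5, 4.2, 3.9, 3.7, 3.7, 2.7, 2.6
The 2 values of 3.7 occupy positions 4–5 → average rank (4+5)/2 = 4.5.
Sample 2 values → pooled ranks: 3.7→4.5, 2.7→6, 4.2→2, 3.7→4.5
Rank sum = 4.5 + 6 + 2 + 4.5 = 17

17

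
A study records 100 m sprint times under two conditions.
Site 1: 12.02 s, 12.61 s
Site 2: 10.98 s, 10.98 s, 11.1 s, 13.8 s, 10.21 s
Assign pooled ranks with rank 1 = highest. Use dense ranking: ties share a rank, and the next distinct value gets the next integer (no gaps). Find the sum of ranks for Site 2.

Sorted (descending): 13.8, 12.61, 12.02, 11.1, 10.98, 10.98, 10.21
The 2 values of 10.98 share dense rank 5.
Remaining distinct values take the next consecutive integers.
Site 2 values → pooled ranks: 10.98→5, 10.98→5, 11.1→4, 13.8→1, 10.21→6
Rank sum = 5 + 5 + 4 + 1 + 6 = 21

21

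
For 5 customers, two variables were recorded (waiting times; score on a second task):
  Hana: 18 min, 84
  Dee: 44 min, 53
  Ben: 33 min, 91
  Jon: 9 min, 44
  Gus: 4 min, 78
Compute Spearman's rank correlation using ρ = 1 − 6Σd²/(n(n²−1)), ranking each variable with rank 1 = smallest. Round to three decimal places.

Ranks of variable 1: 3, 5, 4, 2, 1
Ranks of variable 2: 4, 2, 5, 1, 3
d = r₁ − r₂: -1, 3, -1, 1, -2
d²: 1, 9, 1, 1, 4; Σd² = 16
ρ = 1 − 6·16/(5·24) = 1 − 96/120 = 0.200

0.200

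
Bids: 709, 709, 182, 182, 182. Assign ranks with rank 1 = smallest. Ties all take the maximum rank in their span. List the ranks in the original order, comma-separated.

Sorted (ascending): 182, 182, 182, 709, 709
The 3 values of 182 occupy positions 1–3 → each gets rank 3.
The 2 values of 709 occupy positions 4–5 → each gets rank 5.

5, 5, 3, 3, 3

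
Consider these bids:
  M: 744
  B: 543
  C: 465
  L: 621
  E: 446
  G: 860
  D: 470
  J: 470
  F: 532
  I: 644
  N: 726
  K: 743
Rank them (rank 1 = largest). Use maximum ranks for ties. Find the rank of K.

3

Sorted (descending): 860, 744, 743, 726, 644, 621, 543, 532, 470, 470, 465, 446
The 2 values of 470 occupy positions 9–10 → each gets rank 10.
K has value 743 → rank 3.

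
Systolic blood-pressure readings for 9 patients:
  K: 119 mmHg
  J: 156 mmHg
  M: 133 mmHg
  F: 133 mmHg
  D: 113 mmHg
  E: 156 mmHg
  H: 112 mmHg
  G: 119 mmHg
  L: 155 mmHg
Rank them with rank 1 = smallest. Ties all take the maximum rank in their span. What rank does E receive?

Sorted (ascending): 112, 113, 119, 119, 133, 133, 155, 156, 156
The 2 values of 119 occupy positions 3–4 → each gets rank 4.
The 2 values of 133 occupy positions 5–6 → each gets rank 6.
The 2 values of 156 occupy positions 8–9 → each gets rank 9.
E has value 156 mmHg → rank 9.

9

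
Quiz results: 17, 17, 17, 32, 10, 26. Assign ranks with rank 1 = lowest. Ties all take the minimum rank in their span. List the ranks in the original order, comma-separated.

Sorted (ascending): 10, 17, 17, 17, 26, 32
The 3 values of 17 occupy positions 2–4 → each gets rank 2.

2, 2, 2, 6, 1, 5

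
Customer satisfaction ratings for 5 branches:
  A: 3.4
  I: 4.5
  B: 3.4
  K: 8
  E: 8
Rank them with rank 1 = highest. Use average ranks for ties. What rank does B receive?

Sorted (descending): 8, 8, 4.5, 3.4, 3.4
The 2 values of 8 occupy positions 1–2 → average rank (1+2)/2 = 1.5.
The 2 values of 3.4 occupy positions 4–5 → average rank (4+5)/2 = 4.5.
B has value 3.4 → rank 4.5.

4.5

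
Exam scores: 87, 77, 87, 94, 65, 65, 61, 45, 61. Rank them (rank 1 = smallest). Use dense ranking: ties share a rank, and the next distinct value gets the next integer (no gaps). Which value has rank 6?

94

Sorted (ascending): 45, 61, 61, 65, 65, 77, 87, 87, 94
The 2 values of 61 share dense rank 2.
The 2 values of 65 share dense rank 3.
The 2 values of 87 share dense rank 5.
Remaining distinct values take the next consecutive integers.
Rank 6 → value 94.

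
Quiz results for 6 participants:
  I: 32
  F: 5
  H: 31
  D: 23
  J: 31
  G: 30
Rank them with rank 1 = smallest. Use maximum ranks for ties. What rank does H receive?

Sorted (ascending): 5, 23, 30, 31, 31, 32
The 2 values of 31 occupy positions 4–5 → each gets rank 5.
H has value 31 → rank 5.

5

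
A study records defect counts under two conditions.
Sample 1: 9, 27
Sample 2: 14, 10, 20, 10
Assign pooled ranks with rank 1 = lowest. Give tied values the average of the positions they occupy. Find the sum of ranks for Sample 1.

Sorted (ascending): 9, 10, 10, 14, 20, 27
The 2 values of 10 occupy positions 2–3 → average rank (2+3)/2 = 2.5.
Sample 1 values → pooled ranks: 9→1, 27→6
Rank sum = 1 + 6 = 7

7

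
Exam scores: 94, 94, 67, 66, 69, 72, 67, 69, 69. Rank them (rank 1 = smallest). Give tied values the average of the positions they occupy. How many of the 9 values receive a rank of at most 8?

7

Sorted (ascending): 66, 67, 67, 69, 69, 69, 72, 94, 94
The 2 values of 67 occupy positions 2–3 → average rank (2+3)/2 = 2.5.
The 3 values of 69 occupy positions 4–6 → average rank 5.
The 2 values of 94 occupy positions 8–9 → average rank (8+9)/2 = 8.5.
Ranks ≤ 8: {1, 2.5, 2.5, 5, 5, 5, 7} → 7 values.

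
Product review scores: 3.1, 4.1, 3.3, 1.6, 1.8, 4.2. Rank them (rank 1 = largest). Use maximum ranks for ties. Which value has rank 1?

4.2

Sorted (descending): 4.2, 4.1, 3.3, 3.1, 1.8, 1.6
No ties — each value takes its position as its rank.
Rank 1 → value 4.2.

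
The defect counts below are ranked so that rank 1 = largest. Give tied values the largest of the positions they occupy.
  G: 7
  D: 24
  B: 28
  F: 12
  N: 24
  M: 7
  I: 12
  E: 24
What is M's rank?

8

Sorted (descending): 28, 24, 24, 24, 12, 12, 7, 7
The 3 values of 24 occupy positions 2–4 → each gets rank 4.
The 2 values of 12 occupy positions 5–6 → each gets rank 6.
The 2 values of 7 occupy positions 7–8 → each gets rank 8.
M has value 7 → rank 8.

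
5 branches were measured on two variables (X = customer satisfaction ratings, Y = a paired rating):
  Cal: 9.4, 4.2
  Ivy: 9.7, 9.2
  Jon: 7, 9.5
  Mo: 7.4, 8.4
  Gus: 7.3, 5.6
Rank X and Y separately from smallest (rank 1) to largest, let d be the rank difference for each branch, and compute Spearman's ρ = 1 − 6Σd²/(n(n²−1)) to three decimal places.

-0.300

Ranks of variable 1: 4, 5, 1, 3, 2
Ranks of variable 2: 1, 4, 5, 3, 2
d = r₁ − r₂: 3, 1, -4, 0, 0
d²: 9, 1, 16, 0, 0; Σd² = 26
ρ = 1 − 6·26/(5·24) = 1 − 156/120 = -0.300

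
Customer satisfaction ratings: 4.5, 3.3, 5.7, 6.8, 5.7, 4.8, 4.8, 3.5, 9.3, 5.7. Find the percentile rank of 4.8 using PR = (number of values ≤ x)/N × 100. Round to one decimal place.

50.0

N = 10.
Strictly below 4.8: 3. Equal to 4.8: 2.
PR = 5/10 × 100 = 50.0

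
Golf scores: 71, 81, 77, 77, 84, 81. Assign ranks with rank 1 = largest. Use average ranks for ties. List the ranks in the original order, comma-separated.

6, 2.5, 4.5, 4.5, 1, 2.5

Sorted (descending): 84, 81, 81, 77, 77, 71
The 2 values of 81 occupy positions 2–3 → average rank (2+3)/2 = 2.5.
The 2 values of 77 occupy positions 4–5 → average rank (4+5)/2 = 4.5.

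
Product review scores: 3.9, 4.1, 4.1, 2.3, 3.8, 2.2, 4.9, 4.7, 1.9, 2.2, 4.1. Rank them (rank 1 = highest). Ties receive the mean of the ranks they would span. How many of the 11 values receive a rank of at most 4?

Sorted (descending): 4.9, 4.7, 4.1, 4.1, 4.1, 3.9, 3.8, 2.3, 2.2, 2.2, 1.9
The 3 values of 4.1 occupy positions 3–5 → average rank 4.
The 2 values of 2.2 occupy positions 9–10 → average rank (9+10)/2 = 9.5.
Ranks ≤ 4: {1, 2, 4, 4, 4} → 5 values.

5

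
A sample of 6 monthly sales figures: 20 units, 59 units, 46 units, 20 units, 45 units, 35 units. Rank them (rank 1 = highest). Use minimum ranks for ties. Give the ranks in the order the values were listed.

Sorted (descending): 59, 46, 45, 35, 20, 20
The 2 values of 20 occupy positions 5–6 → each gets rank 5.

5, 1, 2, 5, 3, 4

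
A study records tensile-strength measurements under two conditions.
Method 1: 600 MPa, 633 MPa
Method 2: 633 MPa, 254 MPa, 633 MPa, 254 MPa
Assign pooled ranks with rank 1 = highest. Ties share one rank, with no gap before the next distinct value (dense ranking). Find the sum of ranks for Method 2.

8

Sorted (descending): 633, 633, 633, 600, 254, 254
The 3 values of 633 share dense rank 1.
The 2 values of 254 share dense rank 3.
Remaining distinct values take the next consecutive integers.
Method 2 values → pooled ranks: 633→1, 254→3, 633→1, 254→3
Rank sum = 1 + 3 + 1 + 3 = 8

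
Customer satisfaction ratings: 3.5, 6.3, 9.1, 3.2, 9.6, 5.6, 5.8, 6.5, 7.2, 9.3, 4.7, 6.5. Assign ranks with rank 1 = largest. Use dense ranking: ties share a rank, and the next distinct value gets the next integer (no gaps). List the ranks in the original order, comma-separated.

10, 6, 3, 11, 1, 8, 7, 5, 4, 2, 9, 5

Sorted (descending): 9.6, 9.3, 9.1, 7.2, 6.5, 6.5, 6.3, 5.8, 5.6, 4.7, 3.5, 3.2
The 2 values of 6.5 share dense rank 5.
Remaining distinct values take the next consecutive integers.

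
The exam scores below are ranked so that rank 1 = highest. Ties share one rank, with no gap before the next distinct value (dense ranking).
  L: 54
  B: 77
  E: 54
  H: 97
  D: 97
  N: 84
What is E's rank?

4

Sorted (descending): 97, 97, 84, 77, 54, 54
The 2 values of 97 share dense rank 1.
The 2 values of 54 share dense rank 4.
Remaining distinct values take the next consecutive integers.
E has value 54 → rank 4.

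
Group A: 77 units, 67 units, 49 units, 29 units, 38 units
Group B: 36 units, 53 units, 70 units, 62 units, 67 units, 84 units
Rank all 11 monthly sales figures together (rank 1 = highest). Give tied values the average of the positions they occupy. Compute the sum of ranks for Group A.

Sorted (descending): 84, 77, 70, 67, 67, 62, 53, 49, 38, 36, 29
The 2 values of 67 occupy positions 4–5 → average rank (4+5)/2 = 4.5.
Group A values → pooled ranks: 77→2, 67→4.5, 49→8, 29→11, 38→9
Rank sum = 2 + 4.5 + 8 + 11 + 9 = 34.5

34.5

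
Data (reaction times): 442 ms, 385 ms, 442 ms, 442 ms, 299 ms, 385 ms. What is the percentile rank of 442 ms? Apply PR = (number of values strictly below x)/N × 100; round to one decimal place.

N = 6.
Strictly below 442: 3. Equal to 442: 3.
PR = 3/6 × 100 = 50.0

50.0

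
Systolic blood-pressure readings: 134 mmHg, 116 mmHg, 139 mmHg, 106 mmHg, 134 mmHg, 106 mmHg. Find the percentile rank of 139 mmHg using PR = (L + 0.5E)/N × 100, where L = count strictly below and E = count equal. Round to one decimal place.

N = 6.
Strictly below 139: 5. Equal to 139: 1.
PR = (5 + 0.5·1)/6 × 100 = 91.7

91.7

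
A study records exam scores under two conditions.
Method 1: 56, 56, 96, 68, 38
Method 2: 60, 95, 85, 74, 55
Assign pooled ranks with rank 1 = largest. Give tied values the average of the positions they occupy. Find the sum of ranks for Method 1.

31

Sorted (descending): 96, 95, 85, 74, 68, 60, 56, 56, 55, 38
The 2 values of 56 occupy positions 7–8 → average rank (7+8)/2 = 7.5.
Method 1 values → pooled ranks: 56→7.5, 56→7.5, 96→1, 68→5, 38→10
Rank sum = 7.5 + 7.5 + 1 + 5 + 10 = 31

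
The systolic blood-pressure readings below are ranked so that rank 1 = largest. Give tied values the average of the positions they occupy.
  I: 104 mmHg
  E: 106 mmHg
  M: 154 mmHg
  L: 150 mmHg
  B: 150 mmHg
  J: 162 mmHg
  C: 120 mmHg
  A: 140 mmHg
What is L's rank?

3.5

Sorted (descending): 162, 154, 150, 150, 140, 120, 106, 104
The 2 values of 150 occupy positions 3–4 → average rank (3+4)/2 = 3.5.
L has value 150 mmHg → rank 3.5.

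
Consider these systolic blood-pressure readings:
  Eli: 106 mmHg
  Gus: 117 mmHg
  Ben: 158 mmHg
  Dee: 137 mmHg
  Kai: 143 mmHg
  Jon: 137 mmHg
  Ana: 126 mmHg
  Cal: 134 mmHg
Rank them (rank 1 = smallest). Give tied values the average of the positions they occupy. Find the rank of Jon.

Sorted (ascending): 106, 117, 126, 134, 137, 137, 143, 158
The 2 values of 137 occupy positions 5–6 → average rank (5+6)/2 = 5.5.
Jon has value 137 mmHg → rank 5.5.

5.5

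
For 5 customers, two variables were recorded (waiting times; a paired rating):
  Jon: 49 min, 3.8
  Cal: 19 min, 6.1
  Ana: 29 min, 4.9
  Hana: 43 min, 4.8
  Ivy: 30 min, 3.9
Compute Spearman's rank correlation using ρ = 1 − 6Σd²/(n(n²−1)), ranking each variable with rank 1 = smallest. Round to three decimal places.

Ranks of variable 1: 5, 1, 2, 4, 3
Ranks of variable 2: 1, 5, 4, 3, 2
d = r₁ − r₂: 4, -4, -2, 1, 1
d²: 16, 16, 4, 1, 1; Σd² = 38
ρ = 1 − 6·38/(5·24) = 1 − 228/120 = -0.900

-0.900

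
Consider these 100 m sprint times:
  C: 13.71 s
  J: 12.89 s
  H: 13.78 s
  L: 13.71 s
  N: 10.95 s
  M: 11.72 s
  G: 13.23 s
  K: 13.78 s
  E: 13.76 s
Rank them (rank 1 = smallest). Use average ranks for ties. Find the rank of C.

Sorted (ascending): 10.95, 11.72, 12.89, 13.23, 13.71, 13.71, 13.76, 13.78, 13.78
The 2 values of 13.71 occupy positions 5–6 → average rank (5+6)/2 = 5.5.
The 2 values of 13.78 occupy positions 8–9 → average rank (8+9)/2 = 8.5.
C has value 13.71 s → rank 5.5.

5.5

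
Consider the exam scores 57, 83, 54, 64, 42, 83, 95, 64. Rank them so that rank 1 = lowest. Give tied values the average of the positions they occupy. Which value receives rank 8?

95

Sorted (ascending): 42, 54, 57, 64, 64, 83, 83, 95
The 2 values of 64 occupy positions 4–5 → average rank (4+5)/2 = 4.5.
The 2 values of 83 occupy positions 6–7 → average rank (6+7)/2 = 6.5.
Rank 8 → value 95.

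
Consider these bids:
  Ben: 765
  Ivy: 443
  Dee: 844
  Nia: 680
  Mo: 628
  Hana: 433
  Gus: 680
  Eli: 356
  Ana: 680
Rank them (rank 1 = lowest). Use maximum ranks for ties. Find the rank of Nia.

Sorted (ascending): 356, 433, 443, 628, 680, 680, 680, 765, 844
The 3 values of 680 occupy positions 5–7 → each gets rank 7.
Nia has value 680 → rank 7.

7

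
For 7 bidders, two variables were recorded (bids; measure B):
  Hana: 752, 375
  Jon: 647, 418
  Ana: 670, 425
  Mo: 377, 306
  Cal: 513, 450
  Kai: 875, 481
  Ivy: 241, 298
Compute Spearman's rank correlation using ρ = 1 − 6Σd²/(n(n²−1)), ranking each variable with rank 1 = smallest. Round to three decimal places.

Ranks of variable 1: 6, 4, 5, 2, 3, 7, 1
Ranks of variable 2: 3, 4, 5, 2, 6, 7, 1
d = r₁ − r₂: 3, 0, 0, 0, -3, 0, 0
d²: 9, 0, 0, 0, 9, 0, 0; Σd² = 18
ρ = 1 − 6·18/(7·48) = 1 − 108/336 = 0.679

0.679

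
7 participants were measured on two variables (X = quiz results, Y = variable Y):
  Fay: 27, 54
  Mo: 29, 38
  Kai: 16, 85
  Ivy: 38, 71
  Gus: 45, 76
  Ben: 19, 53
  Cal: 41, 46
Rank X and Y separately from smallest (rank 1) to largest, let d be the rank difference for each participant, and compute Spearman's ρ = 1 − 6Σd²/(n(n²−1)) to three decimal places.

-0.143

Ranks of variable 1: 3, 4, 1, 5, 7, 2, 6
Ranks of variable 2: 4, 1, 7, 5, 6, 3, 2
d = r₁ − r₂: -1, 3, -6, 0, 1, -1, 4
d²: 1, 9, 36, 0, 1, 1, 16; Σd² = 64
ρ = 1 − 6·64/(7·48) = 1 − 384/336 = -0.143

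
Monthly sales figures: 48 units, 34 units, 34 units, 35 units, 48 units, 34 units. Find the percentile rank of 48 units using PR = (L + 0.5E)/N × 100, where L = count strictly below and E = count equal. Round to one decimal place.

N = 6.
Strictly below 48: 4. Equal to 48: 2.
PR = (4 + 0.5·2)/6 × 100 = 83.3

83.3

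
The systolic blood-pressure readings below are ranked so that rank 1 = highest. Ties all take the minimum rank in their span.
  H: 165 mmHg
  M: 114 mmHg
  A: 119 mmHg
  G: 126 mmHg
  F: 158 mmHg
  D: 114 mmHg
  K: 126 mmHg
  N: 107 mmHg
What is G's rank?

3

Sorted (descending): 165, 158, 126, 126, 119, 114, 114, 107
The 2 values of 126 occupy positions 3–4 → each gets rank 3.
The 2 values of 114 occupy positions 6–7 → each gets rank 6.
G has value 126 mmHg → rank 3.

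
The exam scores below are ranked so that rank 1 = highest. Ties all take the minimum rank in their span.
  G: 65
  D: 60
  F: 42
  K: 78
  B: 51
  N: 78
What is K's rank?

1

Sorted (descending): 78, 78, 65, 60, 51, 42
The 2 values of 78 occupy positions 1–2 → each gets rank 1.
K has value 78 → rank 1.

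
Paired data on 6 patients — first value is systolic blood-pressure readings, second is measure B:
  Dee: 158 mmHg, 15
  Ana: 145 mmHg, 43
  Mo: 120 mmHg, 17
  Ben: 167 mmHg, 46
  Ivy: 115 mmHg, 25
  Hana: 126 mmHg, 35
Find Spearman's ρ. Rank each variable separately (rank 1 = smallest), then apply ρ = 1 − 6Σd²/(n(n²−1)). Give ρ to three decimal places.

0.371

Ranks of variable 1: 5, 4, 2, 6, 1, 3
Ranks of variable 2: 1, 5, 2, 6, 3, 4
d = r₁ − r₂: 4, -1, 0, 0, -2, -1
d²: 16, 1, 0, 0, 4, 1; Σd² = 22
ρ = 1 − 6·22/(6·35) = 1 − 132/210 = 0.371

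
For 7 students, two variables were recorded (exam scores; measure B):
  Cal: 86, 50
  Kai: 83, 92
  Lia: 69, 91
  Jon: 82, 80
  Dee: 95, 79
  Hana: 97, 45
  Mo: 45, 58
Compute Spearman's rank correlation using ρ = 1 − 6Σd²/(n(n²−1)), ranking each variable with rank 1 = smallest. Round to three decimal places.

-0.464

Ranks of variable 1: 5, 4, 2, 3, 6, 7, 1
Ranks of variable 2: 2, 7, 6, 5, 4, 1, 3
d = r₁ − r₂: 3, -3, -4, -2, 2, 6, -2
d²: 9, 9, 16, 4, 4, 36, 4; Σd² = 82
ρ = 1 − 6·82/(7·48) = 1 − 492/336 = -0.464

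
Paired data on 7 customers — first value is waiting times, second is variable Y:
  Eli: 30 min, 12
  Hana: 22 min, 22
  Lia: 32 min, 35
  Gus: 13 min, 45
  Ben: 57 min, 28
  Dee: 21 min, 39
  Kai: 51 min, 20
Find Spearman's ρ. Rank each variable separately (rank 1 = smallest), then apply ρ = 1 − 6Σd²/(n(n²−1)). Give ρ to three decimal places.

Ranks of variable 1: 4, 3, 5, 1, 7, 2, 6
Ranks of variable 2: 1, 3, 5, 7, 4, 6, 2
d = r₁ − r₂: 3, 0, 0, -6, 3, -4, 4
d²: 9, 0, 0, 36, 9, 16, 16; Σd² = 86
ρ = 1 − 6·86/(7·48) = 1 − 516/336 = -0.536

-0.536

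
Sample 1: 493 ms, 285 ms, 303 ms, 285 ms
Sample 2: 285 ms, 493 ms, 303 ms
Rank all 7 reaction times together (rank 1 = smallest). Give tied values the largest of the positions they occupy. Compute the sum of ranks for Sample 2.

15

Sorted (ascending): 285, 285, 285, 303, 303, 493, 493
The 3 values of 285 occupy positions 1–3 → each gets rank 3.
The 2 values of 303 occupy positions 4–5 → each gets rank 5.
The 2 values of 493 occupy positions 6–7 → each gets rank 7.
Sample 2 values → pooled ranks: 285→3, 493→7, 303→5
Rank sum = 3 + 7 + 5 = 15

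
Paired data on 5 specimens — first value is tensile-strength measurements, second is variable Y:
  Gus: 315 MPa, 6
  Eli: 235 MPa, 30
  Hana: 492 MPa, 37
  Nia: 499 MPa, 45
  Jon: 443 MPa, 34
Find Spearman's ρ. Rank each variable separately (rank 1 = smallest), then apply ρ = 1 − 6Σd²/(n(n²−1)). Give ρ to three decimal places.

0.900

Ranks of variable 1: 2, 1, 4, 5, 3
Ranks of variable 2: 1, 2, 4, 5, 3
d = r₁ − r₂: 1, -1, 0, 0, 0
d²: 1, 1, 0, 0, 0; Σd² = 2
ρ = 1 − 6·2/(5·24) = 1 − 12/120 = 0.900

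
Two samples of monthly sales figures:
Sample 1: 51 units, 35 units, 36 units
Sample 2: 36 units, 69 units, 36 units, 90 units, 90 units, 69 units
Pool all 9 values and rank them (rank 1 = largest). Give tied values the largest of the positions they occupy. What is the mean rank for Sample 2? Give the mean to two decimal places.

4.67

Sorted (descending): 90, 90, 69, 69, 51, 36, 36, 36, 35
The 2 values of 90 occupy positions 1–2 → each gets rank 2.
The 2 values of 69 occupy positions 3–4 → each gets rank 4.
The 3 values of 36 occupy positions 6–8 → each gets rank 8.
Sample 2 values → pooled ranks: 36→8, 69→4, 36→8, 90→2, 90→2, 69→4
Mean rank = (8 + 4 + 8 + 2 + 2 + 4) / 6 = 4.67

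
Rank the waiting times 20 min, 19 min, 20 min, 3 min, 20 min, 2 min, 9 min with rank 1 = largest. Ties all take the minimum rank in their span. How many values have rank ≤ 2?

3

Sorted (descending): 20, 20, 20, 19, 9, 3, 2
The 3 values of 20 occupy positions 1–3 → each gets rank 1.
Ranks ≤ 2: {1, 1, 1} → 3 values.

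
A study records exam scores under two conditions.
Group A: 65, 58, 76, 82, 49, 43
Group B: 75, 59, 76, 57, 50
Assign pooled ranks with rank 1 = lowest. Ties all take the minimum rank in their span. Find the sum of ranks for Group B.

30

Sorted (ascending): 43, 49, 50, 57, 58, 59, 65, 75, 76, 76, 82
The 2 values of 76 occupy positions 9–10 → each gets rank 9.
Group B values → pooled ranks: 75→8, 59→6, 76→9, 57→4, 50→3
Rank sum = 8 + 6 + 9 + 4 + 3 = 30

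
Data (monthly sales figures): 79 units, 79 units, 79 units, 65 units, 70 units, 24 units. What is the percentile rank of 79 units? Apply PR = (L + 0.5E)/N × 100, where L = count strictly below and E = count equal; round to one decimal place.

75.0

N = 6.
Strictly below 79: 3. Equal to 79: 3.
PR = (3 + 0.5·3)/6 × 100 = 75.0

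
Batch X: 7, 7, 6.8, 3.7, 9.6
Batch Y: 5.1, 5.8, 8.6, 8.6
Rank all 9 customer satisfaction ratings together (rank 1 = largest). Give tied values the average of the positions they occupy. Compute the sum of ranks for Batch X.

25

Sorted (descending): 9.6, 8.6, 8.6, 7, 7, 6.8, 5.8, 5.1, 3.7
The 2 values of 8.6 occupy positions 2–3 → average rank (2+3)/2 = 2.5.
The 2 values of 7 occupy positions 4–5 → average rank (4+5)/2 = 4.5.
Batch X values → pooled ranks: 7→4.5, 7→4.5, 6.8→6, 3.7→9, 9.6→1
Rank sum = 4.5 + 4.5 + 6 + 9 + 1 = 25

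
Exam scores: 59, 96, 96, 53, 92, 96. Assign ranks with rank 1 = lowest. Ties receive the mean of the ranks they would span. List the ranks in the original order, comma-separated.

Sorted (ascending): 53, 59, 92, 96, 96, 96
The 3 values of 96 occupy positions 4–6 → average rank 5.

2, 5, 5, 1, 3, 5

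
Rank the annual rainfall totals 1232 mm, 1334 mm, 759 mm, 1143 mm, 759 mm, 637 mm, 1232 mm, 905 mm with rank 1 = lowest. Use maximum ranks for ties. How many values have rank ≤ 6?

5

Sorted (ascending): 637, 759, 759, 905, 1143, 1232, 1232, 1334
The 2 values of 759 occupy positions 2–3 → each gets rank 3.
The 2 values of 1232 occupy positions 6–7 → each gets rank 7.
Ranks ≤ 6: {1, 3, 3, 4, 5} → 5 values.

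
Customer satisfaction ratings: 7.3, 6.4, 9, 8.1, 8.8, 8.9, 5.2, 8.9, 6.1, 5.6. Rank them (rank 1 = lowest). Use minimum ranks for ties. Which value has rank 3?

6.1

Sorted (ascending): 5.2, 5.6, 6.1, 6.4, 7.3, 8.1, 8.8, 8.9, 8.9, 9
The 2 values of 8.9 occupy positions 8–9 → each gets rank 8.
Rank 3 → value 6.1.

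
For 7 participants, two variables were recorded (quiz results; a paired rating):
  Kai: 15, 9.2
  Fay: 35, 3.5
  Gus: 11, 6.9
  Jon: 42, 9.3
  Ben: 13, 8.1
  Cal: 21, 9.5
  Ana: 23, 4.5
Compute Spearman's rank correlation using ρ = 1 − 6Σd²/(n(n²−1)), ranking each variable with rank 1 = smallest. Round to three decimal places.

0.000

Ranks of variable 1: 3, 6, 1, 7, 2, 4, 5
Ranks of variable 2: 5, 1, 3, 6, 4, 7, 2
d = r₁ − r₂: -2, 5, -2, 1, -2, -3, 3
d²: 4, 25, 4, 1, 4, 9, 9; Σd² = 56
ρ = 1 − 6·56/(7·48) = 1 − 336/336 = 0.000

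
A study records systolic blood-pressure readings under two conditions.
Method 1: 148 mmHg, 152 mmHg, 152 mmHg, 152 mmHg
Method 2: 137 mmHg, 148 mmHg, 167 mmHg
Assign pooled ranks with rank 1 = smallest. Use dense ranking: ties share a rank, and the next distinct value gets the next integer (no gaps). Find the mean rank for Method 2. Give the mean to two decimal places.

Sorted (ascending): 137, 148, 148, 152, 152, 152, 167
The 2 values of 148 share dense rank 2.
The 3 values of 152 share dense rank 3.
Remaining distinct values take the next consecutive integers.
Method 2 values → pooled ranks: 137→1, 148→2, 167→4
Mean rank = (1 + 2 + 4) / 3 = 2.33

2.33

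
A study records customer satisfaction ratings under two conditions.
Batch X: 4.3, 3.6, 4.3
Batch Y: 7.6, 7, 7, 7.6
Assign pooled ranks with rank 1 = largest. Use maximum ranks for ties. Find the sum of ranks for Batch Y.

Sorted (descending): 7.6, 7.6, 7, 7, 4.3, 4.3, 3.6
The 2 values of 7.6 occupy positions 1–2 → each gets rank 2.
The 2 values of 7 occupy positions 3–4 → each gets rank 4.
The 2 values of 4.3 occupy positions 5–6 → each gets rank 6.
Batch Y values → pooled ranks: 7.6→2, 7→4, 7→4, 7.6→2
Rank sum = 2 + 4 + 4 + 2 = 12

12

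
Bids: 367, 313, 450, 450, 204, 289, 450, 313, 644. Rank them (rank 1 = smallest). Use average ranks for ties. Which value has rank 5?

367

Sorted (ascending): 204, 289, 313, 313, 367, 450, 450, 450, 644
The 2 values of 313 occupy positions 3–4 → average rank (3+4)/2 = 3.5.
The 3 values of 450 occupy positions 6–8 → average rank 7.
Rank 5 → value 367.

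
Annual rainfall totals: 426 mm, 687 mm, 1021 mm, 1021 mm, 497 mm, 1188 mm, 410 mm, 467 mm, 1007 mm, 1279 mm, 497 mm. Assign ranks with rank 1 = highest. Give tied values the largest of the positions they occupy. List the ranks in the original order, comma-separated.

Sorted (descending): 1279, 1188, 1021, 1021, 1007, 687, 497, 497, 467, 426, 410
The 2 values of 1021 occupy positions 3–4 → each gets rank 4.
The 2 values of 497 occupy positions 7–8 → each gets rank 8.

10, 6, 4, 4, 8, 2, 11, 9, 5, 1, 8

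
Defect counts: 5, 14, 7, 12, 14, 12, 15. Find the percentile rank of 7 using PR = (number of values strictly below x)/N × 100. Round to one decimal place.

14.3

N = 7.
Strictly below 7: 1. Equal to 7: 1.
PR = 1/7 × 100 = 14.3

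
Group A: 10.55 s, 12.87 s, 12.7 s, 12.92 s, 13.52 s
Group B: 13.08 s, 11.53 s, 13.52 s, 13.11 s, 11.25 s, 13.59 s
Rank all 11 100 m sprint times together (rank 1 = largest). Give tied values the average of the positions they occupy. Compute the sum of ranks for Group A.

34.5

Sorted (descending): 13.59, 13.52, 13.52, 13.11, 13.08, 12.92, 12.87, 12.7, 11.53, 11.25, 10.55
The 2 values of 13.52 occupy positions 2–3 → average rank (2+3)/2 = 2.5.
Group A values → pooled ranks: 10.55→11, 12.87→7, 12.7→8, 12.92→6, 13.52→2.5
Rank sum = 11 + 7 + 8 + 6 + 2.5 = 34.5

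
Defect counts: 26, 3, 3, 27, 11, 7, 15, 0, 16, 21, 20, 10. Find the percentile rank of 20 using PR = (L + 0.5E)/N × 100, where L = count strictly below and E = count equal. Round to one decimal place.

70.8

N = 12.
Strictly below 20: 8. Equal to 20: 1.
PR = (8 + 0.5·1)/12 × 100 = 70.8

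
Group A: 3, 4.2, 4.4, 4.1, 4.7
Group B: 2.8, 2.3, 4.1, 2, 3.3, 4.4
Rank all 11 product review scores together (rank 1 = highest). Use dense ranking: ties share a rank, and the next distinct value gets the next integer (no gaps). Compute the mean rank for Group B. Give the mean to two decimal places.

5.83

Sorted (descending): 4.7, 4.4, 4.4, 4.2, 4.1, 4.1, 3.3, 3, 2.8, 2.3, 2
The 2 values of 4.4 share dense rank 2.
The 2 values of 4.1 share dense rank 4.
Remaining distinct values take the next consecutive integers.
Group B values → pooled ranks: 2.8→7, 2.3→8, 4.1→4, 2→9, 3.3→5, 4.4→2
Mean rank = (7 + 8 + 4 + 9 + 5 + 2) / 6 = 5.83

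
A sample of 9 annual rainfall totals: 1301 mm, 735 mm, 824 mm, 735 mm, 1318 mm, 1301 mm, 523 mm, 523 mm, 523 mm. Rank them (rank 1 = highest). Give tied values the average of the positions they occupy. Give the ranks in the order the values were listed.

Sorted (descending): 1318, 1301, 1301, 824, 735, 735, 523, 523, 523
The 2 values of 1301 occupy positions 2–3 → average rank (2+3)/2 = 2.5.
The 2 values of 735 occupy positions 5–6 → average rank (5+6)/2 = 5.5.
The 3 values of 523 occupy positions 7–9 → average rank 8.

2.5, 5.5, 4, 5.5, 1, 2.5, 8, 8, 8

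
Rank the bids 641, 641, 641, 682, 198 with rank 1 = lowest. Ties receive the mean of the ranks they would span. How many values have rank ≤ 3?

Sorted (ascending): 198, 641, 641, 641, 682
The 3 values of 641 occupy positions 2–4 → average rank 3.
Ranks ≤ 3: {1, 3, 3, 3} → 4 values.

4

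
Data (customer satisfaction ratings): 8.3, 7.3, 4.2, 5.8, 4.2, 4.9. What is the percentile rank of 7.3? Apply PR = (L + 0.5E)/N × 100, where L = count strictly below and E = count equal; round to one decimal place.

N = 6.
Strictly below 7.3: 4. Equal to 7.3: 1.
PR = (4 + 0.5·1)/6 × 100 = 75.0

75.0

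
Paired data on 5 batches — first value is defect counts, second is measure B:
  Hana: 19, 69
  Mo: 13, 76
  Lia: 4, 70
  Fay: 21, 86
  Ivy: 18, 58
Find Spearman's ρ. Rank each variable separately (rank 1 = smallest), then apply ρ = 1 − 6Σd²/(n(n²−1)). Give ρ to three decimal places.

Ranks of variable 1: 4, 2, 1, 5, 3
Ranks of variable 2: 2, 4, 3, 5, 1
d = r₁ − r₂: 2, -2, -2, 0, 2
d²: 4, 4, 4, 0, 4; Σd² = 16
ρ = 1 − 6·16/(5·24) = 1 − 96/120 = 0.200

0.200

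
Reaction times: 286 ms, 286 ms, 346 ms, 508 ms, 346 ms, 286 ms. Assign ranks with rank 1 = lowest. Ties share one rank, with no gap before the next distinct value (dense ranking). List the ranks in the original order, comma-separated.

1, 1, 2, 3, 2, 1

Sorted (ascending): 286, 286, 286, 346, 346, 508
The 3 values of 286 share dense rank 1.
The 2 values of 346 share dense rank 2.
Remaining distinct values take the next consecutive integers.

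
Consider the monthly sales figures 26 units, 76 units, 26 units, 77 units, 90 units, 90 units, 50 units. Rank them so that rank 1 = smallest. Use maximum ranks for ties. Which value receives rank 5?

Sorted (ascending): 26, 26, 50, 76, 77, 90, 90
The 2 values of 26 occupy positions 1–2 → each gets rank 2.
The 2 values of 90 occupy positions 6–7 → each gets rank 7.
Rank 5 → value 77.

77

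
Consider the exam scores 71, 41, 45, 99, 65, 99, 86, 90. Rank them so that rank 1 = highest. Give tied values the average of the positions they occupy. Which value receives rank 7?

45

Sorted (descending): 99, 99, 90, 86, 71, 65, 45, 41
The 2 values of 99 occupy positions 1–2 → average rank (1+2)/2 = 1.5.
Rank 7 → value 45.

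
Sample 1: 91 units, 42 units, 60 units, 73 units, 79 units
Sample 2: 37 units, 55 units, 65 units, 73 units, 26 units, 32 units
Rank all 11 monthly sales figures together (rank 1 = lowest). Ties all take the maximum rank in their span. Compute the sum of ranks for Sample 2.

Sorted (ascending): 26, 32, 37, 42, 55, 60, 65, 73, 73, 79, 91
The 2 values of 73 occupy positions 8–9 → each gets rank 9.
Sample 2 values → pooled ranks: 37→3, 55→5, 65→7, 73→9, 26→1, 32→2
Rank sum = 3 + 5 + 7 + 9 + 1 + 2 = 27

27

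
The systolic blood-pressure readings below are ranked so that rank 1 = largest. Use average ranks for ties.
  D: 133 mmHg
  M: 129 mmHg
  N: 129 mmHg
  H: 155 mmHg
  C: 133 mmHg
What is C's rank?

2.5

Sorted (descending): 155, 133, 133, 129, 129
The 2 values of 133 occupy positions 2–3 → average rank (2+3)/2 = 2.5.
The 2 values of 129 occupy positions 4–5 → average rank (4+5)/2 = 4.5.
C has value 133 mmHg → rank 2.5.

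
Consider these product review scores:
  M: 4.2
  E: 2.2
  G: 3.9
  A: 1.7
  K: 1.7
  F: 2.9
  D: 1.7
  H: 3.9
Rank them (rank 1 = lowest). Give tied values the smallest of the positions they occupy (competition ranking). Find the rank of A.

Sorted (ascending): 1.7, 1.7, 1.7, 2.2, 2.9, 3.9, 3.9, 4.2
The 3 values of 1.7 occupy positions 1–3 → each gets rank 1.
The 2 values of 3.9 occupy positions 6–7 → each gets rank 6.
A has value 1.7 → rank 1.

1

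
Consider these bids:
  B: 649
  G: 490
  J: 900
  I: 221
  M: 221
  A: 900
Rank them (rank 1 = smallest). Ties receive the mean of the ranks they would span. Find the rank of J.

Sorted (ascending): 221, 221, 490, 649, 900, 900
The 2 values of 221 occupy positions 1–2 → average rank (1+2)/2 = 1.5.
The 2 values of 900 occupy positions 5–6 → average rank (5+6)/2 = 5.5.
J has value 900 → rank 5.5.

5.5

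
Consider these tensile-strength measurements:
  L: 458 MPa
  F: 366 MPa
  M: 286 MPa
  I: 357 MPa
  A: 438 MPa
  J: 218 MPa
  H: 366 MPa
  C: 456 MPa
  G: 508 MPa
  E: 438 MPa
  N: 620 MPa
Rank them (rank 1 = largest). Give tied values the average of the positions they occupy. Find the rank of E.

Sorted (descending): 620, 508, 458, 456, 438, 438, 366, 366, 357, 286, 218
The 2 values of 438 occupy positions 5–6 → average rank (5+6)/2 = 5.5.
The 2 values of 366 occupy positions 7–8 → average rank (7+8)/2 = 7.5.
E has value 438 MPa → rank 5.5.

5.5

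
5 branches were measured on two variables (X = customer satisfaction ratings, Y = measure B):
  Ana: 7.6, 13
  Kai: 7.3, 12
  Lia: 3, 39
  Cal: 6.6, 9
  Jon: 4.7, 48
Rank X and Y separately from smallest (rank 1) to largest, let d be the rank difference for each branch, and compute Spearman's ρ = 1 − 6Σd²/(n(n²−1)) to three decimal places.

Ranks of variable 1: 5, 4, 1, 3, 2
Ranks of variable 2: 3, 2, 4, 1, 5
d = r₁ − r₂: 2, 2, -3, 2, -3
d²: 4, 4, 9, 4, 9; Σd² = 30
ρ = 1 − 6·30/(5·24) = 1 − 180/120 = -0.500

-0.500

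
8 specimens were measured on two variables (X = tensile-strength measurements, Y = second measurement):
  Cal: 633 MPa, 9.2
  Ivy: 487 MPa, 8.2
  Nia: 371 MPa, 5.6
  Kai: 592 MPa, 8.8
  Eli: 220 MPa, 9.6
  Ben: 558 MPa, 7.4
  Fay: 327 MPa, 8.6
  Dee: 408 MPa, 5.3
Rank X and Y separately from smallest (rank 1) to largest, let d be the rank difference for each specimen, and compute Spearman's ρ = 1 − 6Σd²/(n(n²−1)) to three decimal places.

0.048

Ranks of variable 1: 8, 5, 3, 7, 1, 6, 2, 4
Ranks of variable 2: 7, 4, 2, 6, 8, 3, 5, 1
d = r₁ − r₂: 1, 1, 1, 1, -7, 3, -3, 3
d²: 1, 1, 1, 1, 49, 9, 9, 9; Σd² = 80
ρ = 1 − 6·80/(8·63) = 1 − 480/504 = 0.048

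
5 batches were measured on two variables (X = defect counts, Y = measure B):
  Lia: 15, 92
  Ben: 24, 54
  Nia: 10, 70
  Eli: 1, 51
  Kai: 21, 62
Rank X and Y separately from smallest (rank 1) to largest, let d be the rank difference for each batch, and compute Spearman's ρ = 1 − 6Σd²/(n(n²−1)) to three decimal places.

0.100

Ranks of variable 1: 3, 5, 2, 1, 4
Ranks of variable 2: 5, 2, 4, 1, 3
d = r₁ − r₂: -2, 3, -2, 0, 1
d²: 4, 9, 4, 0, 1; Σd² = 18
ρ = 1 − 6·18/(5·24) = 1 − 108/120 = 0.100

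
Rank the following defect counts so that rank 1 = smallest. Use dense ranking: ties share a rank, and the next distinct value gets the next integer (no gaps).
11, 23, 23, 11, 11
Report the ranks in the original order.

Sorted (ascending): 11, 11, 11, 23, 23
The 3 values of 11 share dense rank 1.
The 2 values of 23 share dense rank 2.

1, 2, 2, 1, 1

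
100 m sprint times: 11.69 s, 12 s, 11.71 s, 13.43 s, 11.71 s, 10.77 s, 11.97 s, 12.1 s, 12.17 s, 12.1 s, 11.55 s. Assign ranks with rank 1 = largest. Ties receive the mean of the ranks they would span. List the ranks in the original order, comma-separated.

9, 5, 7.5, 1, 7.5, 11, 6, 3.5, 2, 3.5, 10

Sorted (descending): 13.43, 12.17, 12.1, 12.1, 12, 11.97, 11.71, 11.71, 11.69, 11.55, 10.77
The 2 values of 12.1 occupy positions 3–4 → average rank (3+4)/2 = 3.5.
The 2 values of 11.71 occupy positions 7–8 → average rank (7+8)/2 = 7.5.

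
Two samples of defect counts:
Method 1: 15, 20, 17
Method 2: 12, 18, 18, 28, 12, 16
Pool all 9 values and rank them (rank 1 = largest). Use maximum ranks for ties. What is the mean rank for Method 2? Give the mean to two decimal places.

Sorted (descending): 28, 20, 18, 18, 17, 16, 15, 12, 12
The 2 values of 18 occupy positions 3–4 → each gets rank 4.
The 2 values of 12 occupy positions 8–9 → each gets rank 9.
Method 2 values → pooled ranks: 12→9, 18→4, 18→4, 28→1, 12→9, 16→6
Mean rank = (9 + 4 + 4 + 1 + 9 + 6) / 6 = 5.50

5.50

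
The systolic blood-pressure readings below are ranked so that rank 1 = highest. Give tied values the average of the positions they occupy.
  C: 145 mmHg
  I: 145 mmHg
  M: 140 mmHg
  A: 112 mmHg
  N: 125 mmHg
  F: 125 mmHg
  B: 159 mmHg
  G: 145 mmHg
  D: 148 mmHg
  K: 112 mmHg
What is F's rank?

7.5

Sorted (descending): 159, 148, 145, 145, 145, 140, 125, 125, 112, 112
The 3 values of 145 occupy positions 3–5 → average rank 4.
The 2 values of 125 occupy positions 7–8 → average rank (7+8)/2 = 7.5.
The 2 values of 112 occupy positions 9–10 → average rank (9+10)/2 = 9.5.
F has value 125 mmHg → rank 7.5.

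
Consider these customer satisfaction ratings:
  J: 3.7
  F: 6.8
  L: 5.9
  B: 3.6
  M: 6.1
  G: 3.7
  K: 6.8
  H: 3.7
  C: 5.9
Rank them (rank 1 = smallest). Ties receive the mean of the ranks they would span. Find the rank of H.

3

Sorted (ascending): 3.6, 3.7, 3.7, 3.7, 5.9, 5.9, 6.1, 6.8, 6.8
The 3 values of 3.7 occupy positions 2–4 → average rank 3.
The 2 values of 5.9 occupy positions 5–6 → average rank (5+6)/2 = 5.5.
The 2 values of 6.8 occupy positions 8–9 → average rank (8+9)/2 = 8.5.
H has value 3.7 → rank 3.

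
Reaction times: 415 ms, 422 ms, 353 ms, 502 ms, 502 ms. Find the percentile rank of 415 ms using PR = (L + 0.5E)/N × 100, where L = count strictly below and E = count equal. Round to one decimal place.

N = 5.
Strictly below 415: 1. Equal to 415: 1.
PR = (1 + 0.5·1)/5 × 100 = 30.0

30.0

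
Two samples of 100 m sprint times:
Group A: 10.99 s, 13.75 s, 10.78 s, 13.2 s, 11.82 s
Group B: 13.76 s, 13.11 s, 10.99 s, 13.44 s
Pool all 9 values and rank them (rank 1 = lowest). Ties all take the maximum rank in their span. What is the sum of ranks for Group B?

24

Sorted (ascending): 10.78, 10.99, 10.99, 11.82, 13.11, 13.2, 13.44, 13.75, 13.76
The 2 values of 10.99 occupy positions 2–3 → each gets rank 3.
Group B values → pooled ranks: 13.76→9, 13.11→5, 10.99→3, 13.44→7
Rank sum = 9 + 5 + 3 + 7 = 24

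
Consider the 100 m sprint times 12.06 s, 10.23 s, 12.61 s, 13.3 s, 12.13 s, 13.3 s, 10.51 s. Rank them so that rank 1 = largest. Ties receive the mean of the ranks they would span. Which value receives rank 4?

Sorted (descending): 13.3, 13.3, 12.61, 12.13, 12.06, 10.51, 10.23
The 2 values of 13.3 occupy positions 1–2 → average rank (1+2)/2 = 1.5.
Rank 4 → value 12.13.

12.13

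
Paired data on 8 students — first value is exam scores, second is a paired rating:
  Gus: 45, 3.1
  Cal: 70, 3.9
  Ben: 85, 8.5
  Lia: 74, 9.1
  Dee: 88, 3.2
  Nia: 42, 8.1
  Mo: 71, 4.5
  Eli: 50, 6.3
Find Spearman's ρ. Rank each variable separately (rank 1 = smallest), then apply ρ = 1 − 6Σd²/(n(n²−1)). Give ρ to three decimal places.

0.143

Ranks of variable 1: 2, 4, 7, 6, 8, 1, 5, 3
Ranks of variable 2: 1, 3, 7, 8, 2, 6, 4, 5
d = r₁ − r₂: 1, 1, 0, -2, 6, -5, 1, -2
d²: 1, 1, 0, 4, 36, 25, 1, 4; Σd² = 72
ρ = 1 − 6·72/(8·63) = 1 − 432/504 = 0.143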